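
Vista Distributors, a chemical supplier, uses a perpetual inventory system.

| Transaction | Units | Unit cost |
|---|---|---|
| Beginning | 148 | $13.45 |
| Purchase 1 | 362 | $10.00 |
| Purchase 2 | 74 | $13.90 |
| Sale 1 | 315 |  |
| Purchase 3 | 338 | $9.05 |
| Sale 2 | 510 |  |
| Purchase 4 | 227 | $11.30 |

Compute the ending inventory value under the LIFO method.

Ending inventory = $3,869.75

Sale 1 (315) [LIFO — newest first]: 74 @ $13.90 + 241 @ $10.00 = $3,438.60
Sale 2 (510) [LIFO — newest first]: 338 @ $9.05 + 121 @ $10.00 + 51 @ $13.45 = $4,954.85
Total COGS = $3,438.60 + $4,954.85 = $8,393.45
Ending inventory: 97 @ $13.45 + 227 @ $11.30 = $3,869.75
Check: goods available $12,263.20 = COGS $8,393.45 + ending $3,869.75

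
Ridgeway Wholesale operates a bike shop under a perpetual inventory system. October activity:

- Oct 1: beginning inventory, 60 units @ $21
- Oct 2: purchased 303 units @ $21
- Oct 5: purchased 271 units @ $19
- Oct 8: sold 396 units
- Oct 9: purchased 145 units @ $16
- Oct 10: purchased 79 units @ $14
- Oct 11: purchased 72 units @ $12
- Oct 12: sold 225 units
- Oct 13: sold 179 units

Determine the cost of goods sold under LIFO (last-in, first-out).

COGS = $14,332

Oct 8, 396 sold [LIFO — newest first]: 271 @ $19 + 125 @ $21 = $7,774
Oct 12, 225 sold [LIFO — newest first]: 72 @ $12 + 79 @ $14 + 74 @ $16 = $3,154
Oct 13, 179 sold [LIFO — newest first]: 71 @ $16 + 108 @ $21 = $3,404
Total COGS = $7,774 + $3,154 + $3,404 = $14,332
Ending inventory: 60 @ $21 + 70 @ $21 = $2,730
Check: goods available $17,062 = COGS $14,332 + ending $2,730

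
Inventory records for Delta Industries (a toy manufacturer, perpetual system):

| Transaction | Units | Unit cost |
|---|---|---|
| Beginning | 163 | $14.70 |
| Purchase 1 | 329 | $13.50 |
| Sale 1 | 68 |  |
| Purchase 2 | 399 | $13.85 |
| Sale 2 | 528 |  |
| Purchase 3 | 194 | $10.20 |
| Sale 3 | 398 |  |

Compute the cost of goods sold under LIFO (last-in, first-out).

Sale 1 (68) [LIFO — newest first]: 68 @ $13.50 = $918.00
Sale 2 (528) [LIFO — newest first]: 399 @ $13.85 + 129 @ $13.50 = $7,267.65
Sale 3 (398) [LIFO — newest first]: 194 @ $10.20 + 132 @ $13.50 + 72 @ $14.70 = $4,819.20
Total COGS = $918.00 + $7,267.65 + $4,819.20 = $13,004.85
Ending inventory: 91 @ $14.70 = $1,337.70

COGS = $13,004.85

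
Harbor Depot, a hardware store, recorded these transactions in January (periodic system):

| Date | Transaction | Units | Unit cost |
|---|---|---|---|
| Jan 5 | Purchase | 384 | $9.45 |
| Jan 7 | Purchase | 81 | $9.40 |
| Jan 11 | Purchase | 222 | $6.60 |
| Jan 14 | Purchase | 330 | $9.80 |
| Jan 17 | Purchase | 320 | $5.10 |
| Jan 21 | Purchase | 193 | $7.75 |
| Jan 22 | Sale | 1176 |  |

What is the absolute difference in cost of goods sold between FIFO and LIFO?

$1,028.45

FIFO COGS: 384 @ $9.45 + 81 @ $9.40 + 222 @ $6.60 + 330 @ $9.80 + 159 @ $5.10 = $9,900.30
LIFO COGS: 193 @ $7.75 + 320 @ $5.10 + 330 @ $9.80 + 222 @ $6.60 + 81 @ $9.40 + 30 @ $9.45 = $8,871.85
Difference = |$9,900.30 − $8,871.85| = $1,028.45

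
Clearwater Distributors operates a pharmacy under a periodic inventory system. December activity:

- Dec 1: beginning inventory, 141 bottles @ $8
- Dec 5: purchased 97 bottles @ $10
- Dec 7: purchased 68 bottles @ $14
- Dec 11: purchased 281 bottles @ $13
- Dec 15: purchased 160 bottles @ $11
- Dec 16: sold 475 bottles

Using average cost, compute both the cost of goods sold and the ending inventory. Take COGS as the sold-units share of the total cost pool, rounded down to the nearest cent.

COGS = $5,381.42; ending inventory = $3,081.58

Dec 16, sell 475: 475/747 × $8,463.00 → $5,381.42
Ending inventory (cost pool remaining) = $3,081.58
Check: goods available $8,463.00 = COGS $5,381.42 + ending $3,081.58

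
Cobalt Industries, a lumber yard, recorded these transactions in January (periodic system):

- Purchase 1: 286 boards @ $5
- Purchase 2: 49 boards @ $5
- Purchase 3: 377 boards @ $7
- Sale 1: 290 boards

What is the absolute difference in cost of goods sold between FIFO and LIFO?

$580

FIFO COGS: 286 @ $5 + 4 @ $5 = $1,450
LIFO COGS: 290 @ $7 = $2,030
Difference = |$1,450 − $2,030| = $580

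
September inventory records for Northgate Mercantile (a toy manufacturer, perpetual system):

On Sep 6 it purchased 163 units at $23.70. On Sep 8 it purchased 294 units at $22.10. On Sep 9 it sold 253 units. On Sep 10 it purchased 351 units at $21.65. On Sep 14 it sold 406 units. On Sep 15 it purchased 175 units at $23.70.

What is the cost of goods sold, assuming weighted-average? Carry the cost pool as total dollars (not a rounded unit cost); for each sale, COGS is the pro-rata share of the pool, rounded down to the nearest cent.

After Sep 6: 163 on hand, pool $3,863.10 (≈ $23.7000 each)
After Sep 8: 457 on hand, pool $10,360.50 (≈ $22.6707 each)
Sep 9, sell 253: 253/457 × $10,360.50 → $5,735.68
After Sep 10: 555 on hand, pool $12,223.97 (≈ $22.0252 each)
Sep 14, sell 406: 406/555 × $12,223.97 → $8,942.21
After Sep 15: 324 on hand, pool $7,429.26 (≈ $22.9298 each)
Total COGS = $5,735.68 + $8,942.21 = $14,677.89
Ending inventory (cost pool remaining) = $7,429.26

COGS = $14,677.89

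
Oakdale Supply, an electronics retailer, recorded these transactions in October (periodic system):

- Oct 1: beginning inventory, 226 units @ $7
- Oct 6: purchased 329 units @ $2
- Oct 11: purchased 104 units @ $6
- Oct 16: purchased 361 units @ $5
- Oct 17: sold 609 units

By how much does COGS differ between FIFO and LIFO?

FIFO COGS: 226 @ $7 + 329 @ $2 + 54 @ $6 = $2,564
LIFO COGS: 361 @ $5 + 104 @ $6 + 144 @ $2 = $2,717
Difference = |$2,564 − $2,717| = $153

$153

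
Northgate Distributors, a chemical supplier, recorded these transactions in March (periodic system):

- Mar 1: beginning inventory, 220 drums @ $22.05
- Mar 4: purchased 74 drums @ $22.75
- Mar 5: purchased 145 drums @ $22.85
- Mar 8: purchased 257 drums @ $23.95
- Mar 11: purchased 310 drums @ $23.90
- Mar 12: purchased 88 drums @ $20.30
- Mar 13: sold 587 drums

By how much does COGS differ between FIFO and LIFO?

$329.60

FIFO COGS: 220 @ $22.05 + 74 @ $22.75 + 145 @ $22.85 + 148 @ $23.95 = $13,392.35
LIFO COGS: 88 @ $20.30 + 310 @ $23.90 + 189 @ $23.95 = $13,721.95
Difference = |$13,392.35 − $13,721.95| = $329.60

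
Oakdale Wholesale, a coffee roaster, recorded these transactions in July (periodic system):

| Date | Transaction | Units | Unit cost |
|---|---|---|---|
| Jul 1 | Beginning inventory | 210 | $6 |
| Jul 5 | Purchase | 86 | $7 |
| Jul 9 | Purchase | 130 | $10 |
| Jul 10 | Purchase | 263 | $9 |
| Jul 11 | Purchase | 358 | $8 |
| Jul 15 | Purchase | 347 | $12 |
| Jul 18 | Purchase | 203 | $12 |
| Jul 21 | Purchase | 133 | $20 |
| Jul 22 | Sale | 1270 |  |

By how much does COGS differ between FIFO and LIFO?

$3,116

FIFO COGS: 210 @ $6 + 86 @ $7 + 130 @ $10 + 263 @ $9 + 358 @ $8 + 223 @ $12 = $11,069
LIFO COGS: 133 @ $20 + 203 @ $12 + 347 @ $12 + 358 @ $8 + 229 @ $9 = $14,185
Difference = |$11,069 − $14,185| = $3,116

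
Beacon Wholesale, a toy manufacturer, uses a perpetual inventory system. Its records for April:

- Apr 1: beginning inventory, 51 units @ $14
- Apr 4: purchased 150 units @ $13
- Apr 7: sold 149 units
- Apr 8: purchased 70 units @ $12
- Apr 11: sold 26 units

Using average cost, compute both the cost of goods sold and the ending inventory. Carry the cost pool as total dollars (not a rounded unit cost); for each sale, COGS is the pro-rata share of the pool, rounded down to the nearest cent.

After Apr 1: 51 on hand, pool $714.00 (≈ $14.0000 each)
After Apr 4: 201 on hand, pool $2,664.00 (≈ $13.2537 each)
Apr 7, sell 149: 149/201 × $2,664.00 → $1,974.80
After Apr 8: 122 on hand, pool $1,529.20 (≈ $12.5344 each)
Apr 11, sell 26: 26/122 × $1,529.20 → $325.89
Total COGS = $1,974.80 + $325.89 = $2,300.69
Ending inventory (cost pool remaining) = $1,203.31

COGS = $2,300.69; ending inventory = $1,203.31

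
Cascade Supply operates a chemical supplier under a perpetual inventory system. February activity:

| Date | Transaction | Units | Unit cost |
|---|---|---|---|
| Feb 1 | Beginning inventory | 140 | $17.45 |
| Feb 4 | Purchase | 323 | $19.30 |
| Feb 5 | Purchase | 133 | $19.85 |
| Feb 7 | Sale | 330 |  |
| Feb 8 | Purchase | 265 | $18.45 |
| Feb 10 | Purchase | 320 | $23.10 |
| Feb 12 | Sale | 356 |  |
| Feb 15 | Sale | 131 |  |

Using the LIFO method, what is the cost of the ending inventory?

Feb 7, 330 sold [LIFO — newest first]: 133 @ $19.85 + 197 @ $19.30 = $6,442.15
Feb 12, 356 sold [LIFO — newest first]: 320 @ $23.10 + 36 @ $18.45 = $8,056.20
Feb 15, 131 sold [LIFO — newest first]: 131 @ $18.45 = $2,416.95
Total COGS = $6,442.15 + $8,056.20 + $2,416.95 = $16,915.30
Ending inventory: 140 @ $17.45 + 126 @ $19.30 + 98 @ $18.45 = $6,682.90

Ending inventory = $6,682.90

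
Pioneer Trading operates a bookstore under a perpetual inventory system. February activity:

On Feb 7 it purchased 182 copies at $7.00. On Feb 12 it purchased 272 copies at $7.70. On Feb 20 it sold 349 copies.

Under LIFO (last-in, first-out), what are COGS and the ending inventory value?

Feb 20, 349 sold [LIFO — newest first]: 272 @ $7.70 + 77 @ $7.00 = $2,633.40
Ending inventory: 105 @ $7.00 = $735.00

COGS = $2,633.40; ending inventory = $735.00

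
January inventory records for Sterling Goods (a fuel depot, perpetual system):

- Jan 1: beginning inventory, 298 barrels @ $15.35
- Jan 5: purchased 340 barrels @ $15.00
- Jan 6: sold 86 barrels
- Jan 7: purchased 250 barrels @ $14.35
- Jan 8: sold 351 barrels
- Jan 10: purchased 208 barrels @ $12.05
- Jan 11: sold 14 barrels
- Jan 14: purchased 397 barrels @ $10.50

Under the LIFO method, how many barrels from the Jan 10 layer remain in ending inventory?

Jan 6, 86 sold [LIFO — newest first]: 86 @ $15.00 = $1,290.00
Jan 8, 351 sold [LIFO — newest first]: 250 @ $14.35 + 101 @ $15.00 = $5,102.50
Jan 11, 14 sold [LIFO — newest first]: 14 @ $12.05 = $168.70
Total COGS = $1,290.00 + $5,102.50 + $168.70 = $6,561.20
Ending inventory: 298 @ $15.35 + 153 @ $15.00 + 194 @ $12.05 + 397 @ $10.50 = $13,375.50
Check: goods available $19,936.70 = COGS $6,561.20 + ending $13,375.50

194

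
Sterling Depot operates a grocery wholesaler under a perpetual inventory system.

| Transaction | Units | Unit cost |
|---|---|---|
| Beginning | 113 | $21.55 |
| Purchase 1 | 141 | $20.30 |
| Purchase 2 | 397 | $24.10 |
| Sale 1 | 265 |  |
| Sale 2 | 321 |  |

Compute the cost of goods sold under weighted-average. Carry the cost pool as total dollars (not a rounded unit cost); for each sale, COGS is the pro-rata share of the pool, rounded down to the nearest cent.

After Beginning: 113 on hand, pool $2,435.15 (≈ $21.5500 each)
After Purchase 1: 254 on hand, pool $5,297.45 (≈ $20.8561 each)
After Purchase 2: 651 on hand, pool $14,865.15 (≈ $22.8343 each)
Sale 1, sell 265: 265/651 × $14,865.15 → $6,051.09
Sale 2, sell 321: 321/386 × $8,814.06 → $7,329.82
Total COGS = $6,051.09 + $7,329.82 = $13,380.91
Ending inventory (cost pool remaining) = $1,484.24

COGS = $13,380.91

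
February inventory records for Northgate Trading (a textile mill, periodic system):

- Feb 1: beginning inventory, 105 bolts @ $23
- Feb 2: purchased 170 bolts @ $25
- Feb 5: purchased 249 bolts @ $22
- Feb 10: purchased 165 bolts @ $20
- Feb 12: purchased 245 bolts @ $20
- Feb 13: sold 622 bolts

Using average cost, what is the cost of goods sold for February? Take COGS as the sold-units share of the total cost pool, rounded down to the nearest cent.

COGS = $13,547.47

Feb 13, sell 622: 622/934 × $20,343.00 → $13,547.47
Ending inventory (cost pool remaining) = $6,795.53
Check: goods available $20,343.00 = COGS $13,547.47 + ending $6,795.53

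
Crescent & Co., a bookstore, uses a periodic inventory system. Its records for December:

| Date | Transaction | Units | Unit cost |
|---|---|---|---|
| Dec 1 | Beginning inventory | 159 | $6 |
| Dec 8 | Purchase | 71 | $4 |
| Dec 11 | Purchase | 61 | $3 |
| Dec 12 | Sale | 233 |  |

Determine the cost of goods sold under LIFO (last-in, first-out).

Dec 12, 233 sold [LIFO — newest first]: 61 @ $3 + 71 @ $4 + 101 @ $6 = $1,073
Ending inventory: 58 @ $6 = $348

COGS = $1,073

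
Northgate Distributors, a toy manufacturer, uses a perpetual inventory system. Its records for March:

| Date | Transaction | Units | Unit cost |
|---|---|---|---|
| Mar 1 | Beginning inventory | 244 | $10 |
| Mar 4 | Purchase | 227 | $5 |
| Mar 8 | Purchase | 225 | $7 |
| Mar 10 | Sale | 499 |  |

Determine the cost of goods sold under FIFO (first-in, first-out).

Mar 10, 499 sold [FIFO — oldest first]: 244 @ $10 + 227 @ $5 + 28 @ $7 = $3,771
Ending inventory: 197 @ $7 = $1,379
Check: goods available $5,150 = COGS $3,771 + ending $1,379

COGS = $3,771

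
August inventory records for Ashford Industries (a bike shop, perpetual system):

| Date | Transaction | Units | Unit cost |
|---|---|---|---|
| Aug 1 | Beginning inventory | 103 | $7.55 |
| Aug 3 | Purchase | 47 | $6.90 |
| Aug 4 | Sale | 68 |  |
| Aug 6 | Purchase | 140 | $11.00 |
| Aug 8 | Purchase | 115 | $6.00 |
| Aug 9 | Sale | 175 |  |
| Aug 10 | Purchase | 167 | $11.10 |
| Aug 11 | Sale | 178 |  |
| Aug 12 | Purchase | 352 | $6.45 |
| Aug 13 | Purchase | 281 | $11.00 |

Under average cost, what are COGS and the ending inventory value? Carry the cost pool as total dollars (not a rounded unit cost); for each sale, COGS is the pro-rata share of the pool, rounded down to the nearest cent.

COGS = $3,709.94; ending inventory = $6,837.11

After Aug 1: 103 on hand, pool $777.65 (≈ $7.5500 each)
After Aug 3: 150 on hand, pool $1,101.95 (≈ $7.3463 each)
Aug 4, sell 68: 68/150 × $1,101.95 → $499.55
After Aug 6: 222 on hand, pool $2,142.40 (≈ $9.6505 each)
After Aug 8: 337 on hand, pool $2,832.40 (≈ $8.4047 each)
Aug 9, sell 175: 175/337 × $2,832.40 → $1,470.83
After Aug 10: 329 on hand, pool $3,215.27 (≈ $9.7729 each)
Aug 11, sell 178: 178/329 × $3,215.27 → $1,739.56
After Aug 12: 503 on hand, pool $3,746.11 (≈ $7.4475 each)
After Aug 13: 784 on hand, pool $6,837.11 (≈ $8.7208 each)
Total COGS = $499.55 + $1,470.83 + $1,739.56 = $3,709.94
Ending inventory (cost pool remaining) = $6,837.11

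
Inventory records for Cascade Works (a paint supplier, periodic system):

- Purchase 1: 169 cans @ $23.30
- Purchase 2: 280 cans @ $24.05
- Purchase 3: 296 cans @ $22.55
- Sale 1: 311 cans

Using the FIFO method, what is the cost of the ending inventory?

Ending inventory = $9,993.70

Sale 1 (311) [FIFO — oldest first]: 169 @ $23.30 + 142 @ $24.05 = $7,352.80
Ending inventory: 138 @ $24.05 + 296 @ $22.55 = $9,993.70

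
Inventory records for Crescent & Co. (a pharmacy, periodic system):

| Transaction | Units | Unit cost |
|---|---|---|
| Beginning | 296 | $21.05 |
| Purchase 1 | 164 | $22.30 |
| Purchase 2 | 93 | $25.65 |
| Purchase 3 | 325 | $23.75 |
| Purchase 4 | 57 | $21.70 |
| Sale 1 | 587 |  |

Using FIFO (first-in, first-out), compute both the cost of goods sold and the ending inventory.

Sale 1 (587) [FIFO — oldest first]: 296 @ $21.05 + 164 @ $22.30 + 93 @ $25.65 + 34 @ $23.75 = $13,080.95
Ending inventory: 291 @ $23.75 + 57 @ $21.70 = $8,148.15

COGS = $13,080.95; ending inventory = $8,148.15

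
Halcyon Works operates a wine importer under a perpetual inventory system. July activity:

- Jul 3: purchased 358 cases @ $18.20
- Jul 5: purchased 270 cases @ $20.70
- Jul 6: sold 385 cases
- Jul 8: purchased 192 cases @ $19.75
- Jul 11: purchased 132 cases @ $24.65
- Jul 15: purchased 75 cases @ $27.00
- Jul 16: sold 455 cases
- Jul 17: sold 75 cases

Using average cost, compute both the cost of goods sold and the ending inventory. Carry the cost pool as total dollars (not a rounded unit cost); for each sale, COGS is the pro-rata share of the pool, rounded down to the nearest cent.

COGS = $18,775.84; ending inventory = $2,399.56

After Jul 3: 358 on hand, pool $6,515.60 (≈ $18.2000 each)
After Jul 5: 628 on hand, pool $12,104.60 (≈ $19.2748 each)
Jul 6, sell 385: 385/628 × $12,104.60 → $7,420.81
After Jul 8: 435 on hand, pool $8,475.79 (≈ $19.4846 each)
After Jul 11: 567 on hand, pool $11,729.59 (≈ $20.6871 each)
After Jul 15: 642 on hand, pool $13,754.59 (≈ $21.4246 each)
Jul 16, sell 455: 455/642 × $13,754.59 → $9,748.19
Jul 17, sell 75: 75/187 × $4,006.40 → $1,606.84
Total COGS = $7,420.81 + $9,748.19 + $1,606.84 = $18,775.84
Ending inventory (cost pool remaining) = $2,399.56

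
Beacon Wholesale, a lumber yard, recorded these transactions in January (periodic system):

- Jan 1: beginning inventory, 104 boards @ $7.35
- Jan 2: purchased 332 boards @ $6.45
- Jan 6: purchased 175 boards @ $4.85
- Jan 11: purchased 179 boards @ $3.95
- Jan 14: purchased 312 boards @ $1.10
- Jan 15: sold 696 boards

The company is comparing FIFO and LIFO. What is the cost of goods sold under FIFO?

FIFO COGS: 104 @ $7.35 + 332 @ $6.45 + 175 @ $4.85 + 85 @ $3.95 = $4,090.30
LIFO COGS: 312 @ $1.10 + 179 @ $3.95 + 175 @ $4.85 + 30 @ $6.45 = $2,092.50

COGS = $4,090.30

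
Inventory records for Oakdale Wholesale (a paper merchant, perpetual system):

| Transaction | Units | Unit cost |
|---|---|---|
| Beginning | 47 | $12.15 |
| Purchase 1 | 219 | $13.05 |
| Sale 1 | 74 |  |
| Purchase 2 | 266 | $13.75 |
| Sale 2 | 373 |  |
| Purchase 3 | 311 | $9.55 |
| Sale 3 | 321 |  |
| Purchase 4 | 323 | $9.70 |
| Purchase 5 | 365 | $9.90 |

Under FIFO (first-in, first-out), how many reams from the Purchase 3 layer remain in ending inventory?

75

Sale 1 (74) [FIFO — oldest first]: 47 @ $12.15 + 27 @ $13.05 = $923.40
Sale 2 (373) [FIFO — oldest first]: 192 @ $13.05 + 181 @ $13.75 = $4,994.35
Sale 3 (321) [FIFO — oldest first]: 85 @ $13.75 + 236 @ $9.55 = $3,422.55
Total COGS = $923.40 + $4,994.35 + $3,422.55 = $9,340.30
Ending inventory: 75 @ $9.55 + 323 @ $9.70 + 365 @ $9.90 = $7,462.85
Check: goods available $16,803.15 = COGS $9,340.30 + ending $7,462.85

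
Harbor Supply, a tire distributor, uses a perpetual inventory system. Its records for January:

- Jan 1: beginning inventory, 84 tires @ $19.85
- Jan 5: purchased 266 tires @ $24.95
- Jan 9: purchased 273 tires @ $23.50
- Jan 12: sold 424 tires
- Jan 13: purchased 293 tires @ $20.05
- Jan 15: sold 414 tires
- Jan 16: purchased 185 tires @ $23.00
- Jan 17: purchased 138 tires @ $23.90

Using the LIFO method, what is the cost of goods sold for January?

COGS = $19,045.95

Jan 12, 424 sold [LIFO — newest first]: 273 @ $23.50 + 151 @ $24.95 = $10,182.95
Jan 15, 414 sold [LIFO — newest first]: 293 @ $20.05 + 115 @ $24.95 + 6 @ $19.85 = $8,863.00
Total COGS = $10,182.95 + $8,863.00 = $19,045.95
Ending inventory: 78 @ $19.85 + 185 @ $23.00 + 138 @ $23.90 = $9,101.50
Check: goods available $28,147.45 = COGS $19,045.95 + ending $9,101.50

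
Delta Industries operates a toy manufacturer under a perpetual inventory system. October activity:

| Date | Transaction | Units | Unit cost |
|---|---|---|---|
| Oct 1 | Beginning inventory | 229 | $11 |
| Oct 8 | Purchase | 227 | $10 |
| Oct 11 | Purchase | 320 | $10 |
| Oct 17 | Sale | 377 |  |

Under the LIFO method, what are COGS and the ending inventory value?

Oct 17, 377 sold [LIFO — newest first]: 320 @ $10 + 57 @ $10 = $3,770
Ending inventory: 229 @ $11 + 170 @ $10 = $4,219
Check: goods available $7,989 = COGS $3,770 + ending $4,219

COGS = $3,770; ending inventory = $4,219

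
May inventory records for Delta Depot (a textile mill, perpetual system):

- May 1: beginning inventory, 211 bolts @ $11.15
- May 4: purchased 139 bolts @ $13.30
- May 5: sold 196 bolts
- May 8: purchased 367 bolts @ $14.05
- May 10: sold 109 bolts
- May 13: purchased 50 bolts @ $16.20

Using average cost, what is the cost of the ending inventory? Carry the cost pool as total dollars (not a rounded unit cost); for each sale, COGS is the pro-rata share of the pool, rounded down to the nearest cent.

After May 1: 211 on hand, pool $2,352.65 (≈ $11.1500 each)
After May 4: 350 on hand, pool $4,201.35 (≈ $12.0039 each)
May 5, sell 196: 196/350 × $4,201.35 → $2,352.75
After May 8: 521 on hand, pool $7,004.95 (≈ $13.4452 each)
May 10, sell 109: 109/521 × $7,004.95 → $1,465.52
After May 13: 462 on hand, pool $6,349.43 (≈ $13.7434 each)
Total COGS = $2,352.75 + $1,465.52 = $3,818.27
Ending inventory (cost pool remaining) = $6,349.43

Ending inventory = $6,349.43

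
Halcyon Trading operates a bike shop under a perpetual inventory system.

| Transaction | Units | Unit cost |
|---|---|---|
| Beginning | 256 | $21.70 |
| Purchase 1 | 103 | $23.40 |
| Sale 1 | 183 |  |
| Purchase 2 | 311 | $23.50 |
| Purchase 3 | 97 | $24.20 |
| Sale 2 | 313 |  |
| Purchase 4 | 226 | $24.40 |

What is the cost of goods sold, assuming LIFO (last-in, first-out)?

COGS = $11,569.60

Sale 1 (183) [LIFO — newest first]: 103 @ $23.40 + 80 @ $21.70 = $4,146.20
Sale 2 (313) [LIFO — newest first]: 97 @ $24.20 + 216 @ $23.50 = $7,423.40
Total COGS = $4,146.20 + $7,423.40 = $11,569.60
Ending inventory: 176 @ $21.70 + 95 @ $23.50 + 226 @ $24.40 = $11,566.10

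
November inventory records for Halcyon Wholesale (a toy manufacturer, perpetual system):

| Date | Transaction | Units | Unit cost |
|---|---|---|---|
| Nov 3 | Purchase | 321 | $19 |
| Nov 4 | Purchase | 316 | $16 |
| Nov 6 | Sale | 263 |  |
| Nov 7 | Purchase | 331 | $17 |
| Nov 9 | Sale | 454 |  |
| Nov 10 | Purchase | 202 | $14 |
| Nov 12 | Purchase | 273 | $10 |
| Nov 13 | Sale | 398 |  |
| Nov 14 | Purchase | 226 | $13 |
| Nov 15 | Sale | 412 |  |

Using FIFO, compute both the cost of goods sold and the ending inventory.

COGS = $23,432; ending inventory = $1,846

Nov 6, 263 sold [FIFO — oldest first]: 263 @ $19 = $4,997
Nov 9, 454 sold [FIFO — oldest first]: 58 @ $19 + 316 @ $16 + 80 @ $17 = $7,518
Nov 13, 398 sold [FIFO — oldest first]: 251 @ $17 + 147 @ $14 = $6,325
Nov 15, 412 sold [FIFO — oldest first]: 55 @ $14 + 273 @ $10 + 84 @ $13 = $4,592
Total COGS = $4,997 + $7,518 + $6,325 + $4,592 = $23,432
Ending inventory: 142 @ $13 = $1,846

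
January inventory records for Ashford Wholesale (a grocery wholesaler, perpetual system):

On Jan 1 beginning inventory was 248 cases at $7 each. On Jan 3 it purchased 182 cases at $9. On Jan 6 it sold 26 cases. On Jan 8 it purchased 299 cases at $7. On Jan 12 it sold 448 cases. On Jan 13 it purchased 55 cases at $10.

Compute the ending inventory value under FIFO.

Ending inventory = $2,335

Jan 6, 26 sold [FIFO — oldest first]: 26 @ $7 = $182
Jan 12, 448 sold [FIFO — oldest first]: 222 @ $7 + 182 @ $9 + 44 @ $7 = $3,500
Total COGS = $182 + $3,500 = $3,682
Ending inventory: 255 @ $7 + 55 @ $10 = $2,335
Check: goods available $6,017 = COGS $3,682 + ending $2,335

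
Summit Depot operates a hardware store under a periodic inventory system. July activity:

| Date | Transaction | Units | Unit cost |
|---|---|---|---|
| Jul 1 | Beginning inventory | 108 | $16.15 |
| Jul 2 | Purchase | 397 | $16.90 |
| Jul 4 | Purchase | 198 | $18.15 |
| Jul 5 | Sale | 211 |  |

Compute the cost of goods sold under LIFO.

COGS = $3,813.40

Jul 5, 211 sold [LIFO — newest first]: 198 @ $18.15 + 13 @ $16.90 = $3,813.40
Ending inventory: 108 @ $16.15 + 384 @ $16.90 = $8,233.80
Check: goods available $12,047.20 = COGS $3,813.40 + ending $8,233.80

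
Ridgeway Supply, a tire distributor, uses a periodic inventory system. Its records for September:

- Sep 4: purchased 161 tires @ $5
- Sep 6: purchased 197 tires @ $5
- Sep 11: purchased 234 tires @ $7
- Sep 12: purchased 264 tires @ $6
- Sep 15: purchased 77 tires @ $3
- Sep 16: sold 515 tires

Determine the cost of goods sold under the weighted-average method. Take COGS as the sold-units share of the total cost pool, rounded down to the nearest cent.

COGS = $2,894.04

Sep 16, sell 515: 515/933 × $5,243.00 → $2,894.04
Ending inventory (cost pool remaining) = $2,348.96
Check: goods available $5,243.00 = COGS $2,894.04 + ending $2,348.96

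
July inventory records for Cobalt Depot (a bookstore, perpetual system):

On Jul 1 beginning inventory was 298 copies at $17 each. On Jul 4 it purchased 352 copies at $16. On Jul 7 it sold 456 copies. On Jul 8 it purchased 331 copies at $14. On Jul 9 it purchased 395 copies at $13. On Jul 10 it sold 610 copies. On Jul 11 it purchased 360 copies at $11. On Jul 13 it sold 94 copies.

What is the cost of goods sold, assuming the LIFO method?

COGS = $16,579

Jul 7, 456 sold [LIFO — newest first]: 352 @ $16 + 104 @ $17 = $7,400
Jul 10, 610 sold [LIFO — newest first]: 395 @ $13 + 215 @ $14 = $8,145
Jul 13, 94 sold [LIFO — newest first]: 94 @ $11 = $1,034
Total COGS = $7,400 + $8,145 + $1,034 = $16,579
Ending inventory: 194 @ $17 + 116 @ $14 + 266 @ $11 = $7,848
Check: goods available $24,427 = COGS $16,579 + ending $7,848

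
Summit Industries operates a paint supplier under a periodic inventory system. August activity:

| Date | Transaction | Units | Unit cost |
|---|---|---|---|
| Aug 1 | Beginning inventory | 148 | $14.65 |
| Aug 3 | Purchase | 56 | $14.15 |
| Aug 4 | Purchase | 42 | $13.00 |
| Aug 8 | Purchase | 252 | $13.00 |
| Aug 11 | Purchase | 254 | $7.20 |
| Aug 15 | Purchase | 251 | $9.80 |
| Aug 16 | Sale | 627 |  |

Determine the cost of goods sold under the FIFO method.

COGS = $7,711.40

Aug 16, 627 sold [FIFO — oldest first]: 148 @ $14.65 + 56 @ $14.15 + 42 @ $13.00 + 252 @ $13.00 + 129 @ $7.20 = $7,711.40
Ending inventory: 125 @ $7.20 + 251 @ $9.80 = $3,359.80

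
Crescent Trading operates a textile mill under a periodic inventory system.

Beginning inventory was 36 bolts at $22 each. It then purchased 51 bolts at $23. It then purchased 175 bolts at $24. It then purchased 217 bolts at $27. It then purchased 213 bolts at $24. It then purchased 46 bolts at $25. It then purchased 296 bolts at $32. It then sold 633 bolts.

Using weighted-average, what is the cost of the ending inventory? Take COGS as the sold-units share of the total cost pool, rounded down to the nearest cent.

Ending inventory = $10,764.95

Sale 1, sell 633: 633/1034 × $27,758.00 → $16,993.05
Ending inventory (cost pool remaining) = $10,764.95
Check: goods available $27,758.00 = COGS $16,993.05 + ending $10,764.95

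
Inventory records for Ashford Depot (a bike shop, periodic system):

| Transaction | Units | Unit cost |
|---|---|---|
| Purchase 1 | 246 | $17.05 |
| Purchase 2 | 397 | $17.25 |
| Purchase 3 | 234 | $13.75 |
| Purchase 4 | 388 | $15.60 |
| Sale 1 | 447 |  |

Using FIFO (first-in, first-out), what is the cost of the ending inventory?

Sale 1 (447) [FIFO — oldest first]: 246 @ $17.05 + 201 @ $17.25 = $7,661.55
Ending inventory: 196 @ $17.25 + 234 @ $13.75 + 388 @ $15.60 = $12,651.30

Ending inventory = $12,651.30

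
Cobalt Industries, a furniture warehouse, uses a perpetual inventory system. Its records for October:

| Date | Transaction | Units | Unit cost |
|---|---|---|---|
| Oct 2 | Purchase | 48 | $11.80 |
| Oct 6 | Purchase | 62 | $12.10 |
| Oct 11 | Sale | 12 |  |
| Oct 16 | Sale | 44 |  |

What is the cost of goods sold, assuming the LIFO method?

Oct 11, 12 sold [LIFO — newest first]: 12 @ $12.10 = $145.20
Oct 16, 44 sold [LIFO — newest first]: 44 @ $12.10 = $532.40
Total COGS = $145.20 + $532.40 = $677.60
Ending inventory: 48 @ $11.80 + 6 @ $12.10 = $639.00

COGS = $677.60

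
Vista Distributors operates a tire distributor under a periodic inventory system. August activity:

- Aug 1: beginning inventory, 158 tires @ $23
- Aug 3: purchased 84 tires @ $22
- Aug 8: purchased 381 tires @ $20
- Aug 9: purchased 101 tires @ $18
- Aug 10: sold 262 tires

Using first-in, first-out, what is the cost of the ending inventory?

Ending inventory = $9,038

Aug 10, 262 sold [FIFO — oldest first]: 158 @ $23 + 84 @ $22 + 20 @ $20 = $5,882
Ending inventory: 361 @ $20 + 101 @ $18 = $9,038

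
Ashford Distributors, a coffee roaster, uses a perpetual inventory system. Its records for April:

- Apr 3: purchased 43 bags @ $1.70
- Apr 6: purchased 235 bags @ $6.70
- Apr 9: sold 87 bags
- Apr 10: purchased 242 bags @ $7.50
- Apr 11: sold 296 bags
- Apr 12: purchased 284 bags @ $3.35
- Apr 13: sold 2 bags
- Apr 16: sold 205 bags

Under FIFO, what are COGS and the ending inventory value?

COGS = $3,697.10; ending inventory = $716.90

Apr 9, 87 sold [FIFO — oldest first]: 43 @ $1.70 + 44 @ $6.70 = $367.90
Apr 11, 296 sold [FIFO — oldest first]: 191 @ $6.70 + 105 @ $7.50 = $2,067.20
Apr 13, 2 sold [FIFO — oldest first]: 2 @ $7.50 = $15.00
Apr 16, 205 sold [FIFO — oldest first]: 135 @ $7.50 + 70 @ $3.35 = $1,247.00
Total COGS = $367.90 + $2,067.20 + $15.00 + $1,247.00 = $3,697.10
Ending inventory: 214 @ $3.35 = $716.90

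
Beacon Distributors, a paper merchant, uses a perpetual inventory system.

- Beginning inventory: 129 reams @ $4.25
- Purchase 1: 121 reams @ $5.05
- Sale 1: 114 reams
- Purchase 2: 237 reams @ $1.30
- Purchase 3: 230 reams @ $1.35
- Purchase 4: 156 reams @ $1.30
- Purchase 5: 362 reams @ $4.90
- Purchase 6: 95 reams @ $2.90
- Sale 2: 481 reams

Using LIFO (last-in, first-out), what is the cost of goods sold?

COGS = $2,656.20

Sale 1 (114) [LIFO — newest first]: 114 @ $5.05 = $575.70
Sale 2 (481) [LIFO — newest first]: 95 @ $2.90 + 362 @ $4.90 + 24 @ $1.30 = $2,080.50
Total COGS = $575.70 + $2,080.50 = $2,656.20
Ending inventory: 129 @ $4.25 + 7 @ $5.05 + 237 @ $1.30 + 230 @ $1.35 + 132 @ $1.30 = $1,373.80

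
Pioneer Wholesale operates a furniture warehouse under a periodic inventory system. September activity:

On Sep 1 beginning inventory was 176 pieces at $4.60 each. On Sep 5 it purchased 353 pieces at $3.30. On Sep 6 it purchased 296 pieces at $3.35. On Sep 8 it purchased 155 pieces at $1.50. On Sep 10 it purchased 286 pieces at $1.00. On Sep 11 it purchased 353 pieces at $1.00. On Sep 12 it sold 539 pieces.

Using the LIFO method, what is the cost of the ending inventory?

Sep 12, 539 sold [LIFO — newest first]: 353 @ $1.00 + 186 @ $1.00 = $539.00
Ending inventory: 176 @ $4.60 + 353 @ $3.30 + 296 @ $3.35 + 155 @ $1.50 + 100 @ $1.00 = $3,298.60
Check: goods available $3,837.60 = COGS $539.00 + ending $3,298.60

Ending inventory = $3,298.60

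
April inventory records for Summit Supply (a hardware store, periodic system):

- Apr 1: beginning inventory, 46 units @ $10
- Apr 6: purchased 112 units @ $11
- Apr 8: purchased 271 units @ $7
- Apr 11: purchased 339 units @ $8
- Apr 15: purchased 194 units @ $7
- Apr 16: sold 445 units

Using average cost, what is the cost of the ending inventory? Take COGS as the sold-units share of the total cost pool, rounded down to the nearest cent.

Apr 16, sell 445: 445/962 × $7,659.00 → $3,542.88
Ending inventory (cost pool remaining) = $4,116.12

Ending inventory = $4,116.12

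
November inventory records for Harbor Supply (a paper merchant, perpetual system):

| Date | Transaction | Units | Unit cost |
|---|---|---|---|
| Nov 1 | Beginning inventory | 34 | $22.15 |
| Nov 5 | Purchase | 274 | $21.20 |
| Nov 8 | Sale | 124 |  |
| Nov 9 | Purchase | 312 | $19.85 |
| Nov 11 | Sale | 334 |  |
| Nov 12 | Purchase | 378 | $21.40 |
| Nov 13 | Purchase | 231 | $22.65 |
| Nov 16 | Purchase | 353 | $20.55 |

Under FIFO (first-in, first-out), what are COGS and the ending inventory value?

Nov 8, 124 sold [FIFO — oldest first]: 34 @ $22.15 + 90 @ $21.20 = $2,661.10
Nov 11, 334 sold [FIFO — oldest first]: 184 @ $21.20 + 150 @ $19.85 = $6,878.30
Total COGS = $2,661.10 + $6,878.30 = $9,539.40
Ending inventory: 162 @ $19.85 + 378 @ $21.40 + 231 @ $22.65 + 353 @ $20.55 = $23,791.20

COGS = $9,539.40; ending inventory = $23,791.20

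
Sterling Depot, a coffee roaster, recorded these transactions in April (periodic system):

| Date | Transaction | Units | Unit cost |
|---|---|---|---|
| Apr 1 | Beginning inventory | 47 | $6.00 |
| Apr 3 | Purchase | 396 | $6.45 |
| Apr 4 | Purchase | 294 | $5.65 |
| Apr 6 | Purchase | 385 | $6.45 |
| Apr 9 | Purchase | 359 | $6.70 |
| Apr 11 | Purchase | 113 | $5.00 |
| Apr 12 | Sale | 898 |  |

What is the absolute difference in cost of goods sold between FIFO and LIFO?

$149.45

FIFO COGS: 47 @ $6.00 + 396 @ $6.45 + 294 @ $5.65 + 161 @ $6.45 = $5,535.75
LIFO COGS: 113 @ $5.00 + 359 @ $6.70 + 385 @ $6.45 + 41 @ $5.65 = $5,685.20
Difference = |$5,535.75 − $5,685.20| = $149.45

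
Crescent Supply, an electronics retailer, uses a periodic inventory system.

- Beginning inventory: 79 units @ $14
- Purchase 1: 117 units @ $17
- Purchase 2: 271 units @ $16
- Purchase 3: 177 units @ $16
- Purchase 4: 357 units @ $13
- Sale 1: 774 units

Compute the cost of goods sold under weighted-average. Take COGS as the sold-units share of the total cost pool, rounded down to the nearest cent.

Sale 1, sell 774: 774/1001 × $14,904.00 → $11,524.17
Ending inventory (cost pool remaining) = $3,379.83

COGS = $11,524.17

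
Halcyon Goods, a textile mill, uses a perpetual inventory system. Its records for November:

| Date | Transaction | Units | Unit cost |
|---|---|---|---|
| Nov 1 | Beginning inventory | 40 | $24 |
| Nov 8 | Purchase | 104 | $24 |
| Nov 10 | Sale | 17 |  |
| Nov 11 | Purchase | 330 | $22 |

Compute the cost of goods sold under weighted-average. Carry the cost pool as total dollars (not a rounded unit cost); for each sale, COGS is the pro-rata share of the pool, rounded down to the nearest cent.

COGS = $408.00

After Nov 1: 40 on hand, pool $960.00 (≈ $24.0000 each)
After Nov 8: 144 on hand, pool $3,456.00 (≈ $24.0000 each)
Nov 10, sell 17: 17/144 × $3,456.00 → $408.00
After Nov 11: 457 on hand, pool $10,308.00 (≈ $22.5558 each)
Ending inventory (cost pool remaining) = $10,308.00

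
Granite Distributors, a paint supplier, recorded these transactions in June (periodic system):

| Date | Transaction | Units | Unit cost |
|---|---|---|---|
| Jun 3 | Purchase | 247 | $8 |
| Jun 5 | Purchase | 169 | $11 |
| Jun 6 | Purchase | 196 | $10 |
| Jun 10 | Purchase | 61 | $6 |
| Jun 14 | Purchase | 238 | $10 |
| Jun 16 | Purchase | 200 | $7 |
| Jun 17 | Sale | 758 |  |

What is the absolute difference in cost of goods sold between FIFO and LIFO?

$212

FIFO COGS: 247 @ $8 + 169 @ $11 + 196 @ $10 + 61 @ $6 + 85 @ $10 = $7,011
LIFO COGS: 200 @ $7 + 238 @ $10 + 61 @ $6 + 196 @ $10 + 63 @ $11 = $6,799
Difference = |$7,011 − $6,799| = $212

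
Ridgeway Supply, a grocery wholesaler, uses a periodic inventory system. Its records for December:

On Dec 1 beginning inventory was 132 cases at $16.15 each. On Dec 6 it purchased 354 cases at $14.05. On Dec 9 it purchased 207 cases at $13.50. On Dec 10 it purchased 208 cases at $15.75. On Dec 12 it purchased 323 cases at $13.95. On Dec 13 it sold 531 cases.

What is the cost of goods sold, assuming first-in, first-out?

Dec 13, 531 sold [FIFO — oldest first]: 132 @ $16.15 + 354 @ $14.05 + 45 @ $13.50 = $7,713.00
Ending inventory: 162 @ $13.50 + 208 @ $15.75 + 323 @ $13.95 = $9,968.85

COGS = $7,713.00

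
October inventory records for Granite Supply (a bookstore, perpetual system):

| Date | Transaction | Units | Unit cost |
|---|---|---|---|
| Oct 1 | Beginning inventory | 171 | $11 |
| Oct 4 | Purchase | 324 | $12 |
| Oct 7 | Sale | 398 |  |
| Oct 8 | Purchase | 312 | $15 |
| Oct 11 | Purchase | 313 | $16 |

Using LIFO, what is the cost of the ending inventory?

Ending inventory = $10,755

Oct 7, 398 sold [LIFO — newest first]: 324 @ $12 + 74 @ $11 = $4,702
Ending inventory: 97 @ $11 + 312 @ $15 + 313 @ $16 = $10,755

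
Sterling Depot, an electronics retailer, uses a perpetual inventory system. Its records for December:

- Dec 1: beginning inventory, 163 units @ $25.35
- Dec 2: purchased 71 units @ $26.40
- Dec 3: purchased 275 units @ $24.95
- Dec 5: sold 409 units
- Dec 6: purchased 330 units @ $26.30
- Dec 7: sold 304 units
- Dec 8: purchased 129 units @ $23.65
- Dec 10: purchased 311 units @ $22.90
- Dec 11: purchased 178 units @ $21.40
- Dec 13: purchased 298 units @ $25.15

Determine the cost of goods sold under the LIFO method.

COGS = $18,327.90

Dec 5, 409 sold [LIFO — newest first]: 275 @ $24.95 + 71 @ $26.40 + 63 @ $25.35 = $10,332.70
Dec 7, 304 sold [LIFO — newest first]: 304 @ $26.30 = $7,995.20
Total COGS = $10,332.70 + $7,995.20 = $18,327.90
Ending inventory: 100 @ $25.35 + 26 @ $26.30 + 129 @ $23.65 + 311 @ $22.90 + 178 @ $21.40 + 298 @ $25.15 = $24,695.45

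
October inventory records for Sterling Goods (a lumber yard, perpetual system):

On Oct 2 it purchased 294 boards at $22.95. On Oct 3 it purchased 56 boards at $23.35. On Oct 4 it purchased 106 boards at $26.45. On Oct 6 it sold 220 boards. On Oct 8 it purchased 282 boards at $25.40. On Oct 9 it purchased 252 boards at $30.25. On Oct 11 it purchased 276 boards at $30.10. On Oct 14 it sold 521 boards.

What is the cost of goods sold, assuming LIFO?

Oct 6, 220 sold [LIFO — newest first]: 106 @ $26.45 + 56 @ $23.35 + 58 @ $22.95 = $5,442.40
Oct 14, 521 sold [LIFO — newest first]: 276 @ $30.10 + 245 @ $30.25 = $15,718.85
Total COGS = $5,442.40 + $15,718.85 = $21,161.25
Ending inventory: 236 @ $22.95 + 282 @ $25.40 + 7 @ $30.25 = $12,790.75
Check: goods available $33,952.00 = COGS $21,161.25 + ending $12,790.75

COGS = $21,161.25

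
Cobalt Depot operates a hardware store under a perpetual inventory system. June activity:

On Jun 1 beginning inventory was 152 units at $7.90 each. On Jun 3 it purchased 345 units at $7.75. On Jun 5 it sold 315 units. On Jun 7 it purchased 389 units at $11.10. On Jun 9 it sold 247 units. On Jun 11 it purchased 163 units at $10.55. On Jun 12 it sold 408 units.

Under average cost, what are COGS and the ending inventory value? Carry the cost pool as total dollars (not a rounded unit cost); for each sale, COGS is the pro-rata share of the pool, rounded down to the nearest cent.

After Jun 1: 152 on hand, pool $1,200.80 (≈ $7.9000 each)
After Jun 3: 497 on hand, pool $3,874.55 (≈ $7.7959 each)
Jun 5, sell 315: 315/497 × $3,874.55 → $2,455.70
After Jun 7: 571 on hand, pool $5,736.75 (≈ $10.0468 each)
Jun 9, sell 247: 247/571 × $5,736.75 → $2,481.57
After Jun 11: 487 on hand, pool $4,974.83 (≈ $10.2153 each)
Jun 12, sell 408: 408/487 × $4,974.83 → $4,167.82
Total COGS = $2,455.70 + $2,481.57 + $4,167.82 = $9,105.09
Ending inventory (cost pool remaining) = $807.01

COGS = $9,105.09; ending inventory = $807.01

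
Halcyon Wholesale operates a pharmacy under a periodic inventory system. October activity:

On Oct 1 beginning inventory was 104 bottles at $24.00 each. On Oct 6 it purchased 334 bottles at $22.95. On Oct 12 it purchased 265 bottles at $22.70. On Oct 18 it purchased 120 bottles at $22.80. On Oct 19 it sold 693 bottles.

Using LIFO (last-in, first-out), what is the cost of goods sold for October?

COGS = $15,820.10

Oct 19, 693 sold [LIFO — newest first]: 120 @ $22.80 + 265 @ $22.70 + 308 @ $22.95 = $15,820.10
Ending inventory: 104 @ $24.00 + 26 @ $22.95 = $3,092.70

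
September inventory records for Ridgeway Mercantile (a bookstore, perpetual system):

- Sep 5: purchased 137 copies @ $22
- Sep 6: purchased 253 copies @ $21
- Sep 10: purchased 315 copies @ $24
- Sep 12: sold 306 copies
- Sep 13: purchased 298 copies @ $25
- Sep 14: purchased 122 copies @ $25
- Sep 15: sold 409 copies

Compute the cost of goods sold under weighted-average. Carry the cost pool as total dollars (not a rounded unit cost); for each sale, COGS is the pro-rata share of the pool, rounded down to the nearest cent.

After Sep 5: 137 on hand, pool $3,014.00 (≈ $22.0000 each)
After Sep 6: 390 on hand, pool $8,327.00 (≈ $21.3513 each)
After Sep 10: 705 on hand, pool $15,887.00 (≈ $22.5348 each)
Sep 12, sell 306: 306/705 × $15,887.00 → $6,895.63
After Sep 13: 697 on hand, pool $16,441.37 (≈ $23.5888 each)
After Sep 14: 819 on hand, pool $19,491.37 (≈ $23.7990 each)
Sep 15, sell 409: 409/819 × $19,491.37 → $9,733.78
Total COGS = $6,895.63 + $9,733.78 = $16,629.41
Ending inventory (cost pool remaining) = $9,757.59

COGS = $16,629.41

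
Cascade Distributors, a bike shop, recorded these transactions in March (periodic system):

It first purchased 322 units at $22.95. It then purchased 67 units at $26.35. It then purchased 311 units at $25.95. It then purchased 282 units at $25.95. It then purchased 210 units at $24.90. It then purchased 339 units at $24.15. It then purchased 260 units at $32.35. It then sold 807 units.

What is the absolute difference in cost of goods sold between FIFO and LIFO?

FIFO COGS: 322 @ $22.95 + 67 @ $26.35 + 311 @ $25.95 + 107 @ $25.95 = $20,002.45
LIFO COGS: 260 @ $32.35 + 339 @ $24.15 + 208 @ $24.90 = $21,777.05
Difference = |$20,002.45 − $21,777.05| = $1,774.60

$1,774.60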